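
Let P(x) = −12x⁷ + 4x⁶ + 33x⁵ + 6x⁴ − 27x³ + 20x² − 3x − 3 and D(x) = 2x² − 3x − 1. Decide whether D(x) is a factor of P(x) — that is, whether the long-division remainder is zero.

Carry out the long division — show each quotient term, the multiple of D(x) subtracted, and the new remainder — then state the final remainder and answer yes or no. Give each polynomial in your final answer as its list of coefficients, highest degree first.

R = [0], so D(x) is a factor of P(x). yes

Step 1: lead(−12x⁷ + 4x⁶ + 33x⁵ + 6x⁴ − 27x³ + 20x² − 3x − 3) ÷ lead(D) = −12x⁷ ÷ 2x² = −6x⁵. Subtract (−6x⁵)·D = −12x⁷ + 18x⁶ + 6x⁵. Remainder: −14x⁶ + 27x⁵ + 6x⁴ − 27x³ + 20x² − 3x − 3.
Step 2: lead(−14x⁶ + 27x⁵ + 6x⁴ − 27x³ + 20x² − 3x − 3) ÷ lead(D) = −14x⁶ ÷ 2x² = −7x⁴. Subtract (−7x⁴)·D = −14x⁶ + 21x⁵ + 7x⁴. Remainder: 6x⁵ − x⁴ − 27x³ + 20x² − 3x − 3.
Step 3: lead(6x⁵ − x⁴ − 27x³ + 20x² − 3x − 3) ÷ lead(D) = 6x⁵ ÷ 2x² = 3x³. Subtract (3x³)·D = 6x⁵ − 9x⁴ − 3x³. Remainder: 8x⁴ − 24x³ + 20x² − 3x − 3.
Step 4: lead(8x⁴ − 24x³ + 20x² − 3x − 3) ÷ lead(D) = 8x⁴ ÷ 2x² = 4x². Subtract (4x²)·D = 8x⁴ − 12x³ − 4x². Remainder: −12x³ + 24x² − 3x − 3.
Step 5: lead(−12x³ + 24x² − 3x − 3) ÷ lead(D) = −12x³ ÷ 2x² = −6x. Subtract (−6x)·D = −12x³ + 18x² + 6x. Remainder: 6x² − 9x − 3.
Step 6: lead(6x² − 9x − 3) ÷ lead(D) = 6x² ÷ 2x² = 3. Subtract (3)·D = 6x² − 9x − 3. Remainder: 0.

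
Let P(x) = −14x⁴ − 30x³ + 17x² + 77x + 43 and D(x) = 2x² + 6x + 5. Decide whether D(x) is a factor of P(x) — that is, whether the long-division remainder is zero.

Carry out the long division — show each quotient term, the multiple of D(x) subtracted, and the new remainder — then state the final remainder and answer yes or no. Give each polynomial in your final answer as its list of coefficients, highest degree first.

Step 1: lead(−14x⁴ − 30x³ + 17x² + 77x + 43) ÷ lead(D) = −14x⁴ ÷ 2x² = −7x². Subtract (−7x²)·D = −14x⁴ − 42x³ − 35x². Remainder: 12x³ + 52x² + 77x + 43.
Step 2: lead(12x³ + 52x² + 77x + 43) ÷ lead(D) = 12x³ ÷ 2x² = 6x. Subtract (6x)·D = 12x³ + 36x² + 30x. Remainder: 16x² + 47x + 43.
Step 3: lead(16x² + 47x + 43) ÷ lead(D) = 16x² ÷ 2x² = 8. Subtract (8)·D = 16x² + 48x + 40. Remainder: −x + 3.

R = [-1, 3], so D(x) is not a factor of P(x). no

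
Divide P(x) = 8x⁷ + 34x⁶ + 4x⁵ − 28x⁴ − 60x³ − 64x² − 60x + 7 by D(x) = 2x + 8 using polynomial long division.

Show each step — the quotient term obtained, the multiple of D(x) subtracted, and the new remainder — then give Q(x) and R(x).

Q(x) = 4x⁶ + x⁵ − 2x⁴ − 6x³ − 6x² − 8x + 2; R(x) = −9

Step 1: lead(8x⁷ + 34x⁶ + 4x⁵ − 28x⁴ − 60x³ − 64x² − 60x + 7) ÷ lead(D) = 8x⁷ ÷ 2x = 4x⁶. Subtract (4x⁶)·D = 8x⁷ + 32x⁶. Remainder: 2x⁶ + 4x⁵ − 28x⁴ − 60x³ − 64x² − 60x + 7.
Step 2: lead(2x⁶ + 4x⁵ − 28x⁴ − 60x³ − 64x² − 60x + 7) ÷ lead(D) = 2x⁶ ÷ 2x = x⁵. Subtract (x⁵)·D = 2x⁶ + 8x⁵. Remainder: −4x⁵ − 28x⁴ − 60x³ − 64x² − 60x + 7.
Step 3: lead(−4x⁵ − 28x⁴ − 60x³ − 64x² − 60x + 7) ÷ lead(D) = −4x⁵ ÷ 2x = −2x⁴. Subtract (−2x⁴)·D = −4x⁵ − 16x⁴. Remainder: −12x⁴ − 60x³ − 64x² − 60x + 7.
Step 4: lead(−12x⁴ − 60x³ − 64x² − 60x + 7) ÷ lead(D) = −12x⁴ ÷ 2x = −6x³. Subtract (−6x³)·D = −12x⁴ − 48x³. Remainder: −12x³ − 64x² − 60x + 7.
Step 5: lead(−12x³ − 64x² − 60x + 7) ÷ lead(D) = −12x³ ÷ 2x = −6x². Subtract (−6x²)·D = −12x³ − 48x². Remainder: −16x² − 60x + 7.
Step 6: lead(−16x² − 60x + 7) ÷ lead(D) = −16x² ÷ 2x = −8x. Subtract (−8x)·D = −16x² − 64x. Remainder: 4x + 7.
Step 7: lead(4x + 7) ÷ lead(D) = 4x ÷ 2x = 2. Subtract (2)·D = 4x + 16. Remainder: −9.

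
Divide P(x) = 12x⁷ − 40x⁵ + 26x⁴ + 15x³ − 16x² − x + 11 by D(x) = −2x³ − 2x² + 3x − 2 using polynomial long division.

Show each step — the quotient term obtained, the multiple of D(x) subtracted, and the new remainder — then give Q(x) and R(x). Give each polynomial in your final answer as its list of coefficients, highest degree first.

Step 1: lead(12x⁷ − 40x⁵ + 26x⁴ + 15x³ − 16x² − x + 11) ÷ lead(D) = 12x⁷ ÷ −2x³ = −6x⁴. Subtract (−6x⁴)·D = 12x⁷ + 12x⁶ − 18x⁵ + 12x⁴. Remainder: −12x⁶ − 22x⁵ + 14x⁴ + 15x³ − 16x² − x + 11.
Step 2: lead(−12x⁶ − 22x⁵ + 14x⁴ + 15x³ − 16x² − x + 11) ÷ lead(D) = −12x⁶ ÷ −2x³ = 6x³. Subtract (6x³)·D = −12x⁶ − 12x⁵ + 18x⁴ − 12x³. Remainder: −10x⁵ − 4x⁴ + 27x³ − 16x² − x + 11.
Step 3: lead(−10x⁵ − 4x⁴ + 27x³ − 16x² − x + 11) ÷ lead(D) = −10x⁵ ÷ −2x³ = 5x². Subtract (5x²)·D = −10x⁵ − 10x⁴ + 15x³ − 10x². Remainder: 6x⁴ + 12x³ − 6x² − x + 11.
Step 4: lead(6x⁴ + 12x³ − 6x² − x + 11) ÷ lead(D) = 6x⁴ ÷ −2x³ = −3x. Subtract (−3x)·D = 6x⁴ + 6x³ − 9x² + 6x. Remainder: 6x³ + 3x² − 7x + 11.
Step 5: lead(6x³ + 3x² − 7x + 11) ÷ lead(D) = 6x³ ÷ −2x³ = −3. Subtract (−3)·D = 6x³ + 6x² − 9x + 6. Remainder: −3x² + 2x + 5.

Q = [-6, 6, 5, -3, -3]; R = [-3, 2, 5]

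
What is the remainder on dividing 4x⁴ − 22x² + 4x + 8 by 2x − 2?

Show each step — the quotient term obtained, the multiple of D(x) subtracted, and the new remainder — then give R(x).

Step 1: lead(4x⁴ − 22x² + 4x + 8) ÷ lead(D) = 4x⁴ ÷ 2x = 2x³. Subtract (2x³)·D = 4x⁴ − 4x³. Remainder: 4x³ − 22x² + 4x + 8.
Step 2: lead(4x³ − 22x² + 4x + 8) ÷ lead(D) = 4x³ ÷ 2x = 2x². Subtract (2x²)·D = 4x³ − 4x². Remainder: −18x² + 4x + 8.
Step 3: lead(−18x² + 4x + 8) ÷ lead(D) = −18x² ÷ 2x = −9x. Subtract (−9x)·D = −18x² + 18x. Remainder: −14x + 8.
Step 4: lead(−14x + 8) ÷ lead(D) = −14x ÷ 2x = −7. Subtract (−7)·D = −14x + 14. Remainder: −6.

R(x) = −6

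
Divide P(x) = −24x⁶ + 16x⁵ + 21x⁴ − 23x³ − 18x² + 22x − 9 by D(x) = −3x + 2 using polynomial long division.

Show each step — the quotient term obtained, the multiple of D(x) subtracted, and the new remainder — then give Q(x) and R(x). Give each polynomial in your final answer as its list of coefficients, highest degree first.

Q = [8, 0, -7, 3, 8, -2]; R = [-5]

Step 1: lead(−24x⁶ + 16x⁵ + 21x⁴ − 23x³ − 18x² + 22x − 9) ÷ lead(D) = −24x⁶ ÷ −3x = 8x⁵. Subtract (8x⁵)·D = −24x⁶ + 16x⁵. Remainder: 21x⁴ − 23x³ − 18x² + 22x − 9.
Step 2: lead(21x⁴ − 23x³ − 18x² + 22x − 9) ÷ lead(D) = 21x⁴ ÷ −3x = −7x³. Subtract (−7x³)·D = 21x⁴ − 14x³. Remainder: −9x³ − 18x² + 22x − 9.
Step 3: lead(−9x³ − 18x² + 22x − 9) ÷ lead(D) = −9x³ ÷ −3x = 3x². Subtract (3x²)·D = −9x³ + 6x². Remainder: −24x² + 22x − 9.
Step 4: lead(−24x² + 22x − 9) ÷ lead(D) = −24x² ÷ −3x = 8x. Subtract (8x)·D = −24x² + 16x. Remainder: 6x − 9.
Step 5: lead(6x − 9) ÷ lead(D) = 6x ÷ −3x = −2. Subtract (−2)·D = 6x − 4. Remainder: −5.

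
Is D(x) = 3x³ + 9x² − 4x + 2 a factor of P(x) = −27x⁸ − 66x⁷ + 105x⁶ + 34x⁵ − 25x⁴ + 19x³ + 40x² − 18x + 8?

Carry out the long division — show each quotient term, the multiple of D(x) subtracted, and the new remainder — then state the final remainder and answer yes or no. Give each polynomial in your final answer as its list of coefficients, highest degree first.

R = [0], so D(x) is a factor of P(x). yes

Step 1: lead(−27x⁸ − 66x⁷ + 105x⁶ + 34x⁵ − 25x⁴ + 19x³ + 40x² − 18x + 8) ÷ lead(D) = −27x⁸ ÷ 3x³ = −9x⁵. Subtract (−9x⁵)·D = −27x⁸ − 81x⁷ + 36x⁶ − 18x⁵. Remainder: 15x⁷ + 69x⁶ + 52x⁵ − 25x⁴ + 19x³ + 40x² − 18x + 8.
Step 2: lead(15x⁷ + 69x⁶ + 52x⁵ − 25x⁴ + 19x³ + 40x² − 18x + 8) ÷ lead(D) = 15x⁷ ÷ 3x³ = 5x⁴. Subtract (5x⁴)·D = 15x⁷ + 45x⁶ − 20x⁵ + 10x⁴. Remainder: 24x⁶ + 72x⁵ − 35x⁴ + 19x³ + 40x² − 18x + 8.
Step 3: lead(24x⁶ + 72x⁵ − 35x⁴ + 19x³ + 40x² − 18x + 8) ÷ lead(D) = 24x⁶ ÷ 3x³ = 8x³. Subtract (8x³)·D = 24x⁶ + 72x⁵ − 32x⁴ + 16x³. Remainder: −3x⁴ + 3x³ + 40x² − 18x + 8.
Step 4: lead(−3x⁴ + 3x³ + 40x² − 18x + 8) ÷ lead(D) = −3x⁴ ÷ 3x³ = −x. Subtract (−x)·D = −3x⁴ − 9x³ + 4x² − 2x. Remainder: 12x³ + 36x² − 16x + 8.
Step 5: lead(12x³ + 36x² − 16x + 8) ÷ lead(D) = 12x³ ÷ 3x³ = 4. Subtract (4)·D = 12x³ + 36x² − 16x + 8. Remainder: 0.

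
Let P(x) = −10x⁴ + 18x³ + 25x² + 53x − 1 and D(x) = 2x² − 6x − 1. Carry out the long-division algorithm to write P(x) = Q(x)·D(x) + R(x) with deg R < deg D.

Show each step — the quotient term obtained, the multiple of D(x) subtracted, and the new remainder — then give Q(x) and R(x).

Step 1: lead(−10x⁴ + 18x³ + 25x² + 53x − 1) ÷ lead(D) = −10x⁴ ÷ 2x² = −5x². Subtract (−5x²)·D = −10x⁴ + 30x³ + 5x². Remainder: −12x³ + 20x² + 53x − 1.
Step 2: lead(−12x³ + 20x² + 53x − 1) ÷ lead(D) = −12x³ ÷ 2x² = −6x. Subtract (−6x)·D = −12x³ + 36x² + 6x. Remainder: −16x² + 47x − 1.
Step 3: lead(−16x² + 47x − 1) ÷ lead(D) = −16x² ÷ 2x² = −8. Subtract (−8)·D = −16x² + 48x + 8. Remainder: −x − 9.

Q(x) = −5x² − 6x − 8; R(x) = −x − 9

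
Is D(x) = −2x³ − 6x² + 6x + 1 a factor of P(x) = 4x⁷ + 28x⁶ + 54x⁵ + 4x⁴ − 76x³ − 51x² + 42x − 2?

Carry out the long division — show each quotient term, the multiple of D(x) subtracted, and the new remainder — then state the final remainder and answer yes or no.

R(x) = −9, so D(x) is not a factor of P(x). no

Step 1: lead(4x⁷ + 28x⁶ + 54x⁵ + 4x⁴ − 76x³ − 51x² + 42x − 2) ÷ lead(D) = 4x⁷ ÷ −2x³ = −2x⁴. Subtract (−2x⁴)·D = 4x⁷ + 12x⁶ − 12x⁵ − 2x⁴. Remainder: 16x⁶ + 66x⁵ + 6x⁴ − 76x³ − 51x² + 42x − 2.
Step 2: lead(16x⁶ + 66x⁵ + 6x⁴ − 76x³ − 51x² + 42x − 2) ÷ lead(D) = 16x⁶ ÷ −2x³ = −8x³. Subtract (−8x³)·D = 16x⁶ + 48x⁵ − 48x⁴ − 8x³. Remainder: 18x⁵ + 54x⁴ − 68x³ − 51x² + 42x − 2.
Step 3: lead(18x⁵ + 54x⁴ − 68x³ − 51x² + 42x − 2) ÷ lead(D) = 18x⁵ ÷ −2x³ = −9x². Subtract (−9x²)·D = 18x⁵ + 54x⁴ − 54x³ − 9x². Remainder: −14x³ − 42x² + 42x − 2.
Step 4: lead(−14x³ − 42x² + 42x − 2) ÷ lead(D) = −14x³ ÷ −2x³ = 7. Subtract (7)·D = −14x³ − 42x² + 42x + 7. Remainder: −9.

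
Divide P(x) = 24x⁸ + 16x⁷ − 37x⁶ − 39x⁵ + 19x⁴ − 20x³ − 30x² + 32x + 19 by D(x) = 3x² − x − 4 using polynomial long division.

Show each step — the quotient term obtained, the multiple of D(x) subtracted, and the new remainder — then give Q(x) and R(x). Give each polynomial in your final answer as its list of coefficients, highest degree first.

Q = [8, 8, 1, -2, 7, -7, -3]; R = [1, 7]

Step 1: lead(24x⁸ + 16x⁷ − 37x⁶ − 39x⁵ + 19x⁴ − 20x³ − 30x² + 32x + 19) ÷ lead(D) = 24x⁸ ÷ 3x² = 8x⁶. Subtract (8x⁶)·D = 24x⁸ − 8x⁷ − 32x⁶. Remainder: 24x⁷ − 5x⁶ − 39x⁵ + 19x⁴ − 20x³ − 30x² + 32x + 19.
Step 2: lead(24x⁷ − 5x⁶ − 39x⁵ + 19x⁴ − 20x³ − 30x² + 32x + 19) ÷ lead(D) = 24x⁷ ÷ 3x² = 8x⁵. Subtract (8x⁵)·D = 24x⁷ − 8x⁶ − 32x⁵. Remainder: 3x⁶ − 7x⁵ + 19x⁴ − 20x³ − 30x² + 32x + 19.
Step 3: lead(3x⁶ − 7x⁵ + 19x⁴ − 20x³ − 30x² + 32x + 19) ÷ lead(D) = 3x⁶ ÷ 3x² = x⁴. Subtract (x⁴)·D = 3x⁶ − x⁵ − 4x⁴. Remainder: −6x⁵ + 23x⁴ − 20x³ − 30x² + 32x + 19.
Step 4: lead(−6x⁵ + 23x⁴ − 20x³ − 30x² + 32x + 19) ÷ lead(D) = −6x⁵ ÷ 3x² = −2x³. Subtract (−2x³)·D = −6x⁵ + 2x⁴ + 8x³. Remainder: 21x⁴ − 28x³ − 30x² + 32x + 19.
Step 5: lead(21x⁴ − 28x³ − 30x² + 32x + 19) ÷ lead(D) = 21x⁴ ÷ 3x² = 7x². Subtract (7x²)·D = 21x⁴ − 7x³ − 28x². Remainder: −21x³ − 2x² + 32x + 19.
Step 6: lead(−21x³ − 2x² + 32x + 19) ÷ lead(D) = −21x³ ÷ 3x² = −7x. Subtract (−7x)·D = −21x³ + 7x² + 28x. Remainder: −9x² + 4x + 19.
Step 7: lead(−9x² + 4x + 19) ÷ lead(D) = −9x² ÷ 3x² = −3. Subtract (−3)·D = −9x² + 3x + 12. Remainder: x + 7.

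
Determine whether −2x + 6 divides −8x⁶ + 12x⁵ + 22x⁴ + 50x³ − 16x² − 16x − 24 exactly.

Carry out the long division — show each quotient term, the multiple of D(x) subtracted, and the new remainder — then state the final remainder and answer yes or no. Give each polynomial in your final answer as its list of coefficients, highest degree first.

R = [0], so D(x) is a factor of P(x). yes

Step 1: lead(−8x⁶ + 12x⁵ + 22x⁴ + 50x³ − 16x² − 16x − 24) ÷ lead(D) = −8x⁶ ÷ −2x = 4x⁵. Subtract (4x⁵)·D = −8x⁶ + 24x⁵. Remainder: −12x⁵ + 22x⁴ + 50x³ − 16x² − 16x − 24.
Step 2: lead(−12x⁵ + 22x⁴ + 50x³ − 16x² − 16x − 24) ÷ lead(D) = −12x⁵ ÷ −2x = 6x⁴. Subtract (6x⁴)·D = −12x⁵ + 36x⁴. Remainder: −14x⁴ + 50x³ − 16x² − 16x − 24.
Step 3: lead(−14x⁴ + 50x³ − 16x² − 16x − 24) ÷ lead(D) = −14x⁴ ÷ −2x = 7x³. Subtract (7x³)·D = −14x⁴ + 42x³. Remainder: 8x³ − 16x² − 16x − 24.
Step 4: lead(8x³ − 16x² − 16x − 24) ÷ lead(D) = 8x³ ÷ −2x = −4x². Subtract (−4x²)·D = 8x³ − 24x². Remainder: 8x² − 16x − 24.
Step 5: lead(8x² − 16x − 24) ÷ lead(D) = 8x² ÷ −2x = −4x. Subtract (−4x)·D = 8x² − 24x. Remainder: 8x − 24.
Step 6: lead(8x − 24) ÷ lead(D) = 8x ÷ −2x = −4. Subtract (−4)·D = 8x − 24. Remainder: 0.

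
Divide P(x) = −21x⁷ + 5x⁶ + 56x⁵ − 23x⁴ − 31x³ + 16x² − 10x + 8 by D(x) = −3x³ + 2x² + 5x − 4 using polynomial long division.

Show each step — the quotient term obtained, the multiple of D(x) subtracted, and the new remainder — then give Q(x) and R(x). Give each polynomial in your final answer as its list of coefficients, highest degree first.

Q = [7, 3, -5, 0, -2]; R = [0]

Step 1: lead(−21x⁷ + 5x⁶ + 56x⁵ − 23x⁴ − 31x³ + 16x² − 10x + 8) ÷ lead(D) = −21x⁷ ÷ −3x³ = 7x⁴. Subtract (7x⁴)·D = −21x⁷ + 14x⁶ + 35x⁵ − 28x⁴. Remainder: −9x⁶ + 21x⁵ + 5x⁴ − 31x³ + 16x² − 10x + 8.
Step 2: lead(−9x⁶ + 21x⁵ + 5x⁴ − 31x³ + 16x² − 10x + 8) ÷ lead(D) = −9x⁶ ÷ −3x³ = 3x³. Subtract (3x³)·D = −9x⁶ + 6x⁵ + 15x⁴ − 12x³. Remainder: 15x⁵ − 10x⁴ − 19x³ + 16x² − 10x + 8.
Step 3: lead(15x⁵ − 10x⁴ − 19x³ + 16x² − 10x + 8) ÷ lead(D) = 15x⁵ ÷ −3x³ = −5x². Subtract (−5x²)·D = 15x⁵ − 10x⁴ − 25x³ + 20x². Remainder: 6x³ − 4x² − 10x + 8.
Step 4: lead(6x³ − 4x² − 10x + 8) ÷ lead(D) = 6x³ ÷ −3x³ = −2. Subtract (−2)·D = 6x³ − 4x² − 10x + 8. Remainder: 0.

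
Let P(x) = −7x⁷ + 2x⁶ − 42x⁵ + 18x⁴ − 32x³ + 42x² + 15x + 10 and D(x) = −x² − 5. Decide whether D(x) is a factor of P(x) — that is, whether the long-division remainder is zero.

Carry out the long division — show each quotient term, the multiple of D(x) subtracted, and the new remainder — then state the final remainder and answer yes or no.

Step 1: lead(−7x⁷ + 2x⁶ − 42x⁵ + 18x⁴ − 32x³ + 42x² + 15x + 10) ÷ lead(D) = −7x⁷ ÷ −x² = 7x⁵. Subtract (7x⁵)·D = −7x⁷ − 35x⁵. Remainder: 2x⁶ − 7x⁵ + 18x⁴ − 32x³ + 42x² + 15x + 10.
Step 2: lead(2x⁶ − 7x⁵ + 18x⁴ − 32x³ + 42x² + 15x + 10) ÷ lead(D) = 2x⁶ ÷ −x² = −2x⁴. Subtract (−2x⁴)·D = 2x⁶ + 10x⁴. Remainder: −7x⁵ + 8x⁴ − 32x³ + 42x² + 15x + 10.
Step 3: lead(−7x⁵ + 8x⁴ − 32x³ + 42x² + 15x + 10) ÷ lead(D) = −7x⁵ ÷ −x² = 7x³. Subtract (7x³)·D = −7x⁵ − 35x³. Remainder: 8x⁴ + 3x³ + 42x² + 15x + 10.
Step 4: lead(8x⁴ + 3x³ + 42x² + 15x + 10) ÷ lead(D) = 8x⁴ ÷ −x² = −8x². Subtract (−8x²)·D = 8x⁴ + 40x². Remainder: 3x³ + 2x² + 15x + 10.
Step 5: lead(3x³ + 2x² + 15x + 10) ÷ lead(D) = 3x³ ÷ −x² = −3x. Subtract (−3x)·D = 3x³ + 15x. Remainder: 2x² + 10.
Step 6: lead(2x² + 10) ÷ lead(D) = 2x² ÷ −x² = −2. Subtract (−2)·D = 2x² + 10. Remainder: 0.

R(x) = 0, so D(x) is a factor of P(x). yes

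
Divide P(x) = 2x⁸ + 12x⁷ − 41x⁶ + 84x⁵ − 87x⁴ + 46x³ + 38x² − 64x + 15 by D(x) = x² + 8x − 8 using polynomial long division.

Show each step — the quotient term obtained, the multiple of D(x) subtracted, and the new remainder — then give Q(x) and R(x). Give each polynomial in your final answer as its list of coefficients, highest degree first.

Q = [2, -4, 7, -4, 1, 6, -2]; R = [-1]

Step 1: lead(2x⁸ + 12x⁷ − 41x⁶ + 84x⁵ − 87x⁴ + 46x³ + 38x² − 64x + 15) ÷ lead(D) = 2x⁸ ÷ x² = 2x⁶. Subtract (2x⁶)·D = 2x⁸ + 16x⁷ − 16x⁶. Remainder: −4x⁷ − 25x⁶ + 84x⁵ − 87x⁴ + 46x³ + 38x² − 64x + 15.
Step 2: lead(−4x⁷ − 25x⁶ + 84x⁵ − 87x⁴ + 46x³ + 38x² − 64x + 15) ÷ lead(D) = −4x⁷ ÷ x² = −4x⁵. Subtract (−4x⁵)·D = −4x⁷ − 32x⁶ + 32x⁵. Remainder: 7x⁶ + 52x⁵ − 87x⁴ + 46x³ + 38x² − 64x + 15.
Step 3: lead(7x⁶ + 52x⁵ − 87x⁴ + 46x³ + 38x² − 64x + 15) ÷ lead(D) = 7x⁶ ÷ x² = 7x⁴. Subtract (7x⁴)·D = 7x⁶ + 56x⁵ − 56x⁴. Remainder: −4x⁵ − 31x⁴ + 46x³ + 38x² − 64x + 15.
Step 4: lead(−4x⁵ − 31x⁴ + 46x³ + 38x² − 64x + 15) ÷ lead(D) = −4x⁵ ÷ x² = −4x³. Subtract (−4x³)·D = −4x⁵ − 32x⁴ + 32x³. Remainder: x⁴ + 14x³ + 38x² − 64x + 15.
Step 5: lead(x⁴ + 14x³ + 38x² − 64x + 15) ÷ lead(D) = x⁴ ÷ x² = x². Subtract (x²)·D = x⁴ + 8x³ − 8x². Remainder: 6x³ + 46x² − 64x + 15.
Step 6: lead(6x³ + 46x² − 64x + 15) ÷ lead(D) = 6x³ ÷ x² = 6x. Subtract (6x)·D = 6x³ + 48x² − 48x. Remainder: −2x² − 16x + 15.
Step 7: lead(−2x² − 16x + 15) ÷ lead(D) = −2x² ÷ x² = −2. Subtract (−2)·D = −2x² − 16x + 16. Remainder: −1.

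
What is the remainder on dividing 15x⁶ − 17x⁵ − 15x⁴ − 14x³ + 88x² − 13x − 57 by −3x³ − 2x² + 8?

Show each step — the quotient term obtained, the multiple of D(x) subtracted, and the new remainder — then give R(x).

R(x) = −5x + 7

Step 1: lead(15x⁶ − 17x⁵ − 15x⁴ − 14x³ + 88x² − 13x − 57) ÷ lead(D) = 15x⁶ ÷ −3x³ = −5x³. Subtract (−5x³)·D = 15x⁶ + 10x⁵ − 40x³. Remainder: −27x⁵ − 15x⁴ + 26x³ + 88x² − 13x − 57.
Step 2: lead(−27x⁵ − 15x⁴ + 26x³ + 88x² − 13x − 57) ÷ lead(D) = −27x⁵ ÷ −3x³ = 9x². Subtract (9x²)·D = −27x⁵ − 18x⁴ + 72x². Remainder: 3x⁴ + 26x³ + 16x² − 13x − 57.
Step 3: lead(3x⁴ + 26x³ + 16x² − 13x − 57) ÷ lead(D) = 3x⁴ ÷ −3x³ = −x. Subtract (−x)·D = 3x⁴ + 2x³ − 8x. Remainder: 24x³ + 16x² − 5x − 57.
Step 4: lead(24x³ + 16x² − 5x − 57) ÷ lead(D) = 24x³ ÷ −3x³ = −8. Subtract (−8)·D = 24x³ + 16x² − 64. Remainder: −5x + 7.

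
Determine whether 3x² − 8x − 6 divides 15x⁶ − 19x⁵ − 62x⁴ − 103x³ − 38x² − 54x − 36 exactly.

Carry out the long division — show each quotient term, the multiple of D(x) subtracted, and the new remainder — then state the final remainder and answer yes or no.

Step 1: lead(15x⁶ − 19x⁵ − 62x⁴ − 103x³ − 38x² − 54x − 36) ÷ lead(D) = 15x⁶ ÷ 3x² = 5x⁴. Subtract (5x⁴)·D = 15x⁶ − 40x⁵ − 30x⁴. Remainder: 21x⁵ − 32x⁴ − 103x³ − 38x² − 54x − 36.
Step 2: lead(21x⁵ − 32x⁴ − 103x³ − 38x² − 54x − 36) ÷ lead(D) = 21x⁵ ÷ 3x² = 7x³. Subtract (7x³)·D = 21x⁵ − 56x⁴ − 42x³. Remainder: 24x⁴ − 61x³ − 38x² − 54x − 36.
Step 3: lead(24x⁴ − 61x³ − 38x² − 54x − 36) ÷ lead(D) = 24x⁴ ÷ 3x² = 8x². Subtract (8x²)·D = 24x⁴ − 64x³ − 48x². Remainder: 3x³ + 10x² − 54x − 36.
Step 4: lead(3x³ + 10x² − 54x − 36) ÷ lead(D) = 3x³ ÷ 3x² = x. Subtract (x)·D = 3x³ − 8x² − 6x. Remainder: 18x² − 48x − 36.
Step 5: lead(18x² − 48x − 36) ÷ lead(D) = 18x² ÷ 3x² = 6. Subtract (6)·D = 18x² − 48x − 36. Remainder: 0.

R(x) = 0, so D(x) is a factor of P(x). yes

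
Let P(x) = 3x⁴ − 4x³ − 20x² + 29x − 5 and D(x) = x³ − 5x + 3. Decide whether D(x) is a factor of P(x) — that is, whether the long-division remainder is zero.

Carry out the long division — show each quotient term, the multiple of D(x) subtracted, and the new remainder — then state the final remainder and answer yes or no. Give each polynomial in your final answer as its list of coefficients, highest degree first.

Step 1: lead(3x⁴ − 4x³ − 20x² + 29x − 5) ÷ lead(D) = 3x⁴ ÷ x³ = 3x. Subtract (3x)·D = 3x⁴ − 15x² + 9x. Remainder: −4x³ − 5x² + 20x − 5.
Step 2: lead(−4x³ − 5x² + 20x − 5) ÷ lead(D) = −4x³ ÷ x³ = −4. Subtract (−4)·D = −4x³ + 20x − 12. Remainder: −5x² + 7.

R = [-5, 0, 7], so D(x) is not a factor of P(x). no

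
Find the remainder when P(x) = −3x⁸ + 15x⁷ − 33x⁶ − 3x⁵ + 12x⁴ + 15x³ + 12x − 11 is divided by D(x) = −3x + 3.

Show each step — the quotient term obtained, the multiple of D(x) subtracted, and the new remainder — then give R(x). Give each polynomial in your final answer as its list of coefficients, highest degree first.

Step 1: lead(−3x⁸ + 15x⁷ − 33x⁶ − 3x⁵ + 12x⁴ + 15x³ + 12x − 11) ÷ lead(D) = −3x⁸ ÷ −3x = x⁷. Subtract (x⁷)·D = −3x⁸ + 3x⁷. Remainder: 12x⁷ − 33x⁶ − 3x⁵ + 12x⁴ + 15x³ + 12x − 11.
Step 2: lead(12x⁷ − 33x⁶ − 3x⁵ + 12x⁴ + 15x³ + 12x − 11) ÷ lead(D) = 12x⁷ ÷ −3x = −4x⁶. Subtract (−4x⁶)·D = 12x⁷ − 12x⁶. Remainder: −21x⁶ − 3x⁵ + 12x⁴ + 15x³ + 12x − 11.
Step 3: lead(−21x⁶ − 3x⁵ + 12x⁴ + 15x³ + 12x − 11) ÷ lead(D) = −21x⁶ ÷ −3x = 7x⁵. Subtract (7x⁵)·D = −21x⁶ + 21x⁵. Remainder: −24x⁵ + 12x⁴ + 15x³ + 12x − 11.
Step 4: lead(−24x⁵ + 12x⁴ + 15x³ + 12x − 11) ÷ lead(D) = −24x⁵ ÷ −3x = 8x⁴. Subtract (8x⁴)·D = −24x⁵ + 24x⁴. Remainder: −12x⁴ + 15x³ + 12x − 11.
Step 5: lead(−12x⁴ + 15x³ + 12x − 11) ÷ lead(D) = −12x⁴ ÷ −3x = 4x³. Subtract (4x³)·D = −12x⁴ + 12x³. Remainder: 3x³ + 12x − 11.
Step 6: lead(3x³ + 12x − 11) ÷ lead(D) = 3x³ ÷ −3x = −x². Subtract (−x²)·D = 3x³ − 3x². Remainder: 3x² + 12x − 11.
Step 7: lead(3x² + 12x − 11) ÷ lead(D) = 3x² ÷ −3x = −x. Subtract (−x)·D = 3x² − 3x. Remainder: 15x − 11.
Step 8: lead(15x − 11) ÷ lead(D) = 15x ÷ −3x = −5. Subtract (−5)·D = 15x − 15. Remainder: 4.

R = [4]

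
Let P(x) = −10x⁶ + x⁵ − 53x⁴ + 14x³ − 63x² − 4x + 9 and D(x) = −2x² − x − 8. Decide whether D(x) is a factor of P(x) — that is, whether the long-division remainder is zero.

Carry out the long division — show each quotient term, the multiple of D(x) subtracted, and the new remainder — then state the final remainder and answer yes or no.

R(x) = 3x + 1, so D(x) is not a factor of P(x). no

Step 1: lead(−10x⁶ + x⁵ − 53x⁴ + 14x³ − 63x² − 4x + 9) ÷ lead(D) = −10x⁶ ÷ −2x² = 5x⁴. Subtract (5x⁴)·D = −10x⁶ − 5x⁵ − 40x⁴. Remainder: 6x⁵ − 13x⁴ + 14x³ − 63x² − 4x + 9.
Step 2: lead(6x⁵ − 13x⁴ + 14x³ − 63x² − 4x + 9) ÷ lead(D) = 6x⁵ ÷ −2x² = −3x³. Subtract (−3x³)·D = 6x⁵ + 3x⁴ + 24x³. Remainder: −16x⁴ − 10x³ − 63x² − 4x + 9.
Step 3: lead(−16x⁴ − 10x³ − 63x² − 4x + 9) ÷ lead(D) = −16x⁴ ÷ −2x² = 8x². Subtract (8x²)·D = −16x⁴ − 8x³ − 64x². Remainder: −2x³ + x² − 4x + 9.
Step 4: lead(−2x³ + x² − 4x + 9) ÷ lead(D) = −2x³ ÷ −2x² = x. Subtract (x)·D = −2x³ − x² − 8x. Remainder: 2x² + 4x + 9.
Step 5: lead(2x² + 4x + 9) ÷ lead(D) = 2x² ÷ −2x² = −1. Subtract (−1)·D = 2x² + x + 8. Remainder: 3x + 1.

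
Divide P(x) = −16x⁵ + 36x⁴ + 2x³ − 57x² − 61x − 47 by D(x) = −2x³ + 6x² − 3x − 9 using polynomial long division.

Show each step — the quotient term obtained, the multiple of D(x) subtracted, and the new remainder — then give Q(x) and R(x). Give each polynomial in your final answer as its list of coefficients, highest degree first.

Q = [8, 6, 5]; R = [3, 8, -2]

Step 1: lead(−16x⁵ + 36x⁴ + 2x³ − 57x² − 61x − 47) ÷ lead(D) = −16x⁵ ÷ −2x³ = 8x². Subtract (8x²)·D = −16x⁵ + 48x⁴ − 24x³ − 72x². Remainder: −12x⁴ + 26x³ + 15x² − 61x − 47.
Step 2: lead(−12x⁴ + 26x³ + 15x² − 61x − 47) ÷ lead(D) = −12x⁴ ÷ −2x³ = 6x. Subtract (6x)·D = −12x⁴ + 36x³ − 18x² − 54x. Remainder: −10x³ + 33x² − 7x − 47.
Step 3: lead(−10x³ + 33x² − 7x − 47) ÷ lead(D) = −10x³ ÷ −2x³ = 5. Subtract (5)·D = −10x³ + 30x² − 15x − 45. Remainder: 3x² + 8x − 2.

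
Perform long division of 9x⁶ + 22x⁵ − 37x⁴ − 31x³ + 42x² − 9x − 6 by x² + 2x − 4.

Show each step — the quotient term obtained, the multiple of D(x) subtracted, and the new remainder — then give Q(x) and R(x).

Step 1: lead(9x⁶ + 22x⁵ − 37x⁴ − 31x³ + 42x² − 9x − 6) ÷ lead(D) = 9x⁶ ÷ x² = 9x⁴. Subtract (9x⁴)·D = 9x⁶ + 18x⁵ − 36x⁴. Remainder: 4x⁵ − x⁴ − 31x³ + 42x² − 9x − 6.
Step 2: lead(4x⁵ − x⁴ − 31x³ + 42x² − 9x − 6) ÷ lead(D) = 4x⁵ ÷ x² = 4x³. Subtract (4x³)·D = 4x⁵ + 8x⁴ − 16x³. Remainder: −9x⁴ − 15x³ + 42x² − 9x − 6.
Step 3: lead(−9x⁴ − 15x³ + 42x² − 9x − 6) ÷ lead(D) = −9x⁴ ÷ x² = −9x². Subtract (−9x²)·D = −9x⁴ − 18x³ + 36x². Remainder: 3x³ + 6x² − 9x − 6.
Step 4: lead(3x³ + 6x² − 9x − 6) ÷ lead(D) = 3x³ ÷ x² = 3x. Subtract (3x)·D = 3x³ + 6x² − 12x. Remainder: 3x − 6.

Q(x) = 9x⁴ + 4x³ − 9x² + 3x; R(x) = 3x − 6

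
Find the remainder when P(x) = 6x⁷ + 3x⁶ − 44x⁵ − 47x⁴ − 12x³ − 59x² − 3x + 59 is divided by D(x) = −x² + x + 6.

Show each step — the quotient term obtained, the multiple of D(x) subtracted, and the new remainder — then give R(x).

R(x) = 5

Step 1: lead(6x⁷ + 3x⁶ − 44x⁵ − 47x⁴ − 12x³ − 59x² − 3x + 59) ÷ lead(D) = 6x⁷ ÷ −x² = −6x⁵. Subtract (−6x⁵)·D = 6x⁷ − 6x⁶ − 36x⁵. Remainder: 9x⁶ − 8x⁵ − 47x⁴ − 12x³ − 59x² − 3x + 59.
Step 2: lead(9x⁶ − 8x⁵ − 47x⁴ − 12x³ − 59x² − 3x + 59) ÷ lead(D) = 9x⁶ ÷ −x² = −9x⁴. Subtract (−9x⁴)·D = 9x⁶ − 9x⁵ − 54x⁴. Remainder: x⁵ + 7x⁴ − 12x³ − 59x² − 3x + 59.
Step 3: lead(x⁵ + 7x⁴ − 12x³ − 59x² − 3x + 59) ÷ lead(D) = x⁵ ÷ −x² = −x³. Subtract (−x³)·D = x⁵ − x⁴ − 6x³. Remainder: 8x⁴ − 6x³ − 59x² − 3x + 59.
Step 4: lead(8x⁴ − 6x³ − 59x² − 3x + 59) ÷ lead(D) = 8x⁴ ÷ −x² = −8x². Subtract (−8x²)·D = 8x⁴ − 8x³ − 48x². Remainder: 2x³ − 11x² − 3x + 59.
Step 5: lead(2x³ − 11x² − 3x + 59) ÷ lead(D) = 2x³ ÷ −x² = −2x. Subtract (−2x)·D = 2x³ − 2x² − 12x. Remainder: −9x² + 9x + 59.
Step 6: lead(−9x² + 9x + 59) ÷ lead(D) = −9x² ÷ −x² = 9. Subtract (9)·D = −9x² + 9x + 54. Remainder: 5.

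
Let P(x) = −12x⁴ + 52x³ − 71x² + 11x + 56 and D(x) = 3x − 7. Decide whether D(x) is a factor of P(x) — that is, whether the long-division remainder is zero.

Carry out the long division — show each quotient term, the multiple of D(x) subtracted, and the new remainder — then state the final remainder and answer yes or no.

R(x) = 0, so D(x) is a factor of P(x). yes

Step 1: lead(−12x⁴ + 52x³ − 71x² + 11x + 56) ÷ lead(D) = −12x⁴ ÷ 3x = −4x³. Subtract (−4x³)·D = −12x⁴ + 28x³. Remainder: 24x³ − 71x² + 11x + 56.
Step 2: lead(24x³ − 71x² + 11x + 56) ÷ lead(D) = 24x³ ÷ 3x = 8x². Subtract (8x²)·D = 24x³ − 56x². Remainder: −15x² + 11x + 56.
Step 3: lead(−15x² + 11x + 56) ÷ lead(D) = −15x² ÷ 3x = −5x. Subtract (−5x)·D = −15x² + 35x. Remainder: −24x + 56.
Step 4: lead(−24x + 56) ÷ lead(D) = −24x ÷ 3x = −8. Subtract (−8)·D = −24x + 56. Remainder: 0.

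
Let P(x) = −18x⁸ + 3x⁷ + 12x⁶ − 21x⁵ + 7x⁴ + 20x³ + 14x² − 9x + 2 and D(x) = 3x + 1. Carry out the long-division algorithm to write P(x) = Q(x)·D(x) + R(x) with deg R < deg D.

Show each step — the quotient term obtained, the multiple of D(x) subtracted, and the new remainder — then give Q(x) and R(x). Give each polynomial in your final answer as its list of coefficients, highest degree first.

Step 1: lead(−18x⁸ + 3x⁷ + 12x⁶ − 21x⁵ + 7x⁴ + 20x³ + 14x² − 9x + 2) ÷ lead(D) = −18x⁸ ÷ 3x = −6x⁷. Subtract (−6x⁷)·D = −18x⁸ − 6x⁷. Remainder: 9x⁷ + 12x⁶ − 21x⁵ + 7x⁴ + 20x³ + 14x² − 9x + 2.
Step 2: lead(9x⁷ + 12x⁶ − 21x⁵ + 7x⁴ + 20x³ + 14x² − 9x + 2) ÷ lead(D) = 9x⁷ ÷ 3x = 3x⁶. Subtract (3x⁶)·D = 9x⁷ + 3x⁶. Remainder: 9x⁶ − 21x⁵ + 7x⁴ + 20x³ + 14x² − 9x + 2.
Step 3: lead(9x⁶ − 21x⁵ + 7x⁴ + 20x³ + 14x² − 9x + 2) ÷ lead(D) = 9x⁶ ÷ 3x = 3x⁵. Subtract (3x⁵)·D = 9x⁶ + 3x⁵. Remainder: −24x⁵ + 7x⁴ + 20x³ + 14x² − 9x + 2.
Step 4: lead(−24x⁵ + 7x⁴ + 20x³ + 14x² − 9x + 2) ÷ lead(D) = −24x⁵ ÷ 3x = −8x⁴. Subtract (−8x⁴)·D = −24x⁵ − 8x⁴. Remainder: 15x⁴ + 20x³ + 14x² − 9x + 2.
Step 5: lead(15x⁴ + 20x³ + 14x² − 9x + 2) ÷ lead(D) = 15x⁴ ÷ 3x = 5x³. Subtract (5x³)·D = 15x⁴ + 5x³. Remainder: 15x³ + 14x² − 9x + 2.
Step 6: lead(15x³ + 14x² − 9x + 2) ÷ lead(D) = 15x³ ÷ 3x = 5x². Subtract (5x²)·D = 15x³ + 5x². Remainder: 9x² − 9x + 2.
Step 7: lead(9x² − 9x + 2) ÷ lead(D) = 9x² ÷ 3x = 3x. Subtract (3x)·D = 9x² + 3x. Remainder: −12x + 2.
Step 8: lead(−12x + 2) ÷ lead(D) = −12x ÷ 3x = −4. Subtract (−4)·D = −12x − 4. Remainder: 6.

Q = [-6, 3, 3, -8, 5, 5, 3, -4]; R = [6]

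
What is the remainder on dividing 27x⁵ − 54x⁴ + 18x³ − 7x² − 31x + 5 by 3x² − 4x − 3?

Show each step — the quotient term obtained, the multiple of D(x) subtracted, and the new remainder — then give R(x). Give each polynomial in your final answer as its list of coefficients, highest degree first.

Step 1: lead(27x⁵ − 54x⁴ + 18x³ − 7x² − 31x + 5) ÷ lead(D) = 27x⁵ ÷ 3x² = 9x³. Subtract (9x³)·D = 27x⁵ − 36x⁴ − 27x³. Remainder: −18x⁴ + 45x³ − 7x² − 31x + 5.
Step 2: lead(−18x⁴ + 45x³ − 7x² − 31x + 5) ÷ lead(D) = −18x⁴ ÷ 3x² = −6x². Subtract (−6x²)·D = −18x⁴ + 24x³ + 18x². Remainder: 21x³ − 25x² − 31x + 5.
Step 3: lead(21x³ − 25x² − 31x + 5) ÷ lead(D) = 21x³ ÷ 3x² = 7x. Subtract (7x)·D = 21x³ − 28x² − 21x. Remainder: 3x² − 10x + 5.
Step 4: lead(3x² − 10x + 5) ÷ lead(D) = 3x² ÷ 3x² = 1. Subtract (1)·D = 3x² − 4x − 3. Remainder: −6x + 8.

R = [-6, 8]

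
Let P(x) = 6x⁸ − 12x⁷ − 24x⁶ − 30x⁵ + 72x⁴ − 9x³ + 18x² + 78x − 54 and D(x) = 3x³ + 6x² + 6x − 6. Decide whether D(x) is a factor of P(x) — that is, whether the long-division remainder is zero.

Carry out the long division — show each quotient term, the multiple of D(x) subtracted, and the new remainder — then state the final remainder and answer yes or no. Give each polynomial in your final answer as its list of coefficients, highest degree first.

R = [0], so D(x) is a factor of P(x). yes

Step 1: lead(6x⁸ − 12x⁷ − 24x⁶ − 30x⁵ + 72x⁴ − 9x³ + 18x² + 78x − 54) ÷ lead(D) = 6x⁸ ÷ 3x³ = 2x⁵. Subtract (2x⁵)·D = 6x⁸ + 12x⁷ + 12x⁶ − 12x⁵. Remainder: −24x⁷ − 36x⁶ − 18x⁵ + 72x⁴ − 9x³ + 18x² + 78x − 54.
Step 2: lead(−24x⁷ − 36x⁶ − 18x⁵ + 72x⁴ − 9x³ + 18x² + 78x − 54) ÷ lead(D) = −24x⁷ ÷ 3x³ = −8x⁴. Subtract (−8x⁴)·D = −24x⁷ − 48x⁶ − 48x⁵ + 48x⁴. Remainder: 12x⁶ + 30x⁵ + 24x⁴ − 9x³ + 18x² + 78x − 54.
Step 3: lead(12x⁶ + 30x⁵ + 24x⁴ − 9x³ + 18x² + 78x − 54) ÷ lead(D) = 12x⁶ ÷ 3x³ = 4x³. Subtract (4x³)·D = 12x⁶ + 24x⁵ + 24x⁴ − 24x³. Remainder: 6x⁵ + 15x³ + 18x² + 78x − 54.
Step 4: lead(6x⁵ + 15x³ + 18x² + 78x − 54) ÷ lead(D) = 6x⁵ ÷ 3x³ = 2x². Subtract (2x²)·D = 6x⁵ + 12x⁴ + 12x³ − 12x². Remainder: −12x⁴ + 3x³ + 30x² + 78x − 54.
Step 5: lead(−12x⁴ + 3x³ + 30x² + 78x − 54) ÷ lead(D) = −12x⁴ ÷ 3x³ = −4x. Subtract (−4x)·D = −12x⁴ − 24x³ − 24x² + 24x. Remainder: 27x³ + 54x² + 54x − 54.
Step 6: lead(27x³ + 54x² + 54x − 54) ÷ lead(D) = 27x³ ÷ 3x³ = 9. Subtract (9)·D = 27x³ + 54x² + 54x − 54. Remainder: 0.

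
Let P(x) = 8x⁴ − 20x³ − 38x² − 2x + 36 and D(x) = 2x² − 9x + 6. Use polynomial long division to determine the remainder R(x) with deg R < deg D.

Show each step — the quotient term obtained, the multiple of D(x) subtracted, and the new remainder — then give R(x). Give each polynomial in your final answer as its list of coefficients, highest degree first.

R = [-5, 6]

Step 1: lead(8x⁴ − 20x³ − 38x² − 2x + 36) ÷ lead(D) = 8x⁴ ÷ 2x² = 4x². Subtract (4x²)·D = 8x⁴ − 36x³ + 24x². Remainder: 16x³ − 62x² − 2x + 36.
Step 2: lead(16x³ − 62x² − 2x + 36) ÷ lead(D) = 16x³ ÷ 2x² = 8x. Subtract (8x)·D = 16x³ − 72x² + 48x. Remainder: 10x² − 50x + 36.
Step 3: lead(10x² − 50x + 36) ÷ lead(D) = 10x² ÷ 2x² = 5. Subtract (5)·D = 10x² − 45x + 30. Remainder: −5x + 6.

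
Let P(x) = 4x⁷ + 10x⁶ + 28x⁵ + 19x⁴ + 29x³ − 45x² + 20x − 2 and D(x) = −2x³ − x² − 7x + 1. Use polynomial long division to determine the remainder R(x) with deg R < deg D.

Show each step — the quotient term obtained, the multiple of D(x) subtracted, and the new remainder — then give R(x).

R(x) = 0

Step 1: lead(4x⁷ + 10x⁶ + 28x⁵ + 19x⁴ + 29x³ − 45x² + 20x − 2) ÷ lead(D) = 4x⁷ ÷ −2x³ = −2x⁴. Subtract (−2x⁴)·D = 4x⁷ + 2x⁶ + 14x⁵ − 2x⁴. Remainder: 8x⁶ + 14x⁵ + 21x⁴ + 29x³ − 45x² + 20x − 2.
Step 2: lead(8x⁶ + 14x⁵ + 21x⁴ + 29x³ − 45x² + 20x − 2) ÷ lead(D) = 8x⁶ ÷ −2x³ = −4x³. Subtract (−4x³)·D = 8x⁶ + 4x⁵ + 28x⁴ − 4x³. Remainder: 10x⁵ − 7x⁴ + 33x³ − 45x² + 20x − 2.
Step 3: lead(10x⁵ − 7x⁴ + 33x³ − 45x² + 20x − 2) ÷ lead(D) = 10x⁵ ÷ −2x³ = −5x². Subtract (−5x²)·D = 10x⁵ + 5x⁴ + 35x³ − 5x². Remainder: −12x⁴ − 2x³ − 40x² + 20x − 2.
Step 4: lead(−12x⁴ − 2x³ − 40x² + 20x − 2) ÷ lead(D) = −12x⁴ ÷ −2x³ = 6x. Subtract (6x)·D = −12x⁴ − 6x³ − 42x² + 6x. Remainder: 4x³ + 2x² + 14x − 2.
Step 5: lead(4x³ + 2x² + 14x − 2) ÷ lead(D) = 4x³ ÷ −2x³ = −2. Subtract (−2)·D = 4x³ + 2x² + 14x − 2. Remainder: 0.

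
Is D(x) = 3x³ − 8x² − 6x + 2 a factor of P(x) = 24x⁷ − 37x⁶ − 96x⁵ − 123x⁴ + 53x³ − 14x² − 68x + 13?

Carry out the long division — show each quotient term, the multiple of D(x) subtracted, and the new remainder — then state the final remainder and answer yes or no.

Step 1: lead(24x⁷ − 37x⁶ − 96x⁵ − 123x⁴ + 53x³ − 14x² − 68x + 13) ÷ lead(D) = 24x⁷ ÷ 3x³ = 8x⁴. Subtract (8x⁴)·D = 24x⁷ − 64x⁶ − 48x⁵ + 16x⁴. Remainder: 27x⁶ − 48x⁵ − 139x⁴ + 53x³ − 14x² − 68x + 13.
Step 2: lead(27x⁶ − 48x⁵ − 139x⁴ + 53x³ − 14x² − 68x + 13) ÷ lead(D) = 27x⁶ ÷ 3x³ = 9x³. Subtract (9x³)·D = 27x⁶ − 72x⁵ − 54x⁴ + 18x³. Remainder: 24x⁵ − 85x⁴ + 35x³ − 14x² − 68x + 13.
Step 3: lead(24x⁵ − 85x⁴ + 35x³ − 14x² − 68x + 13) ÷ lead(D) = 24x⁵ ÷ 3x³ = 8x². Subtract (8x²)·D = 24x⁵ − 64x⁴ − 48x³ + 16x². Remainder: −21x⁴ + 83x³ − 30x² − 68x + 13.
Step 4: lead(−21x⁴ + 83x³ − 30x² − 68x + 13) ÷ lead(D) = −21x⁴ ÷ 3x³ = −7x. Subtract (−7x)·D = −21x⁴ + 56x³ + 42x² − 14x. Remainder: 27x³ − 72x² − 54x + 13.
Step 5: lead(27x³ − 72x² − 54x + 13) ÷ lead(D) = 27x³ ÷ 3x³ = 9. Subtract (9)·D = 27x³ − 72x² − 54x + 18. Remainder: −5.

R(x) = −5, so D(x) is not a factor of P(x). no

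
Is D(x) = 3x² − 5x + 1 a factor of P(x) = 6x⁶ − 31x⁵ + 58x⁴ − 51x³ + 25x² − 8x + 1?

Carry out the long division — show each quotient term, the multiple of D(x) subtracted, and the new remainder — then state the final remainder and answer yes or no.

R(x) = 0, so D(x) is a factor of P(x). yes

Step 1: lead(6x⁶ − 31x⁵ + 58x⁴ − 51x³ + 25x² − 8x + 1) ÷ lead(D) = 6x⁶ ÷ 3x² = 2x⁴. Subtract (2x⁴)·D = 6x⁶ − 10x⁵ + 2x⁴. Remainder: −21x⁵ + 56x⁴ − 51x³ + 25x² − 8x + 1.
Step 2: lead(−21x⁵ + 56x⁴ − 51x³ + 25x² − 8x + 1) ÷ lead(D) = −21x⁵ ÷ 3x² = −7x³. Subtract (−7x³)·D = −21x⁵ + 35x⁴ − 7x³. Remainder: 21x⁴ − 44x³ + 25x² − 8x + 1.
Step 3: lead(21x⁴ − 44x³ + 25x² − 8x + 1) ÷ lead(D) = 21x⁴ ÷ 3x² = 7x². Subtract (7x²)·D = 21x⁴ − 35x³ + 7x². Remainder: −9x³ + 18x² − 8x + 1.
Step 4: lead(−9x³ + 18x² − 8x + 1) ÷ lead(D) = −9x³ ÷ 3x² = −3x. Subtract (−3x)·D = −9x³ + 15x² − 3x. Remainder: 3x² − 5x + 1.
Step 5: lead(3x² − 5x + 1) ÷ lead(D) = 3x² ÷ 3x² = 1. Subtract (1)·D = 3x² − 5x + 1. Remainder: 0.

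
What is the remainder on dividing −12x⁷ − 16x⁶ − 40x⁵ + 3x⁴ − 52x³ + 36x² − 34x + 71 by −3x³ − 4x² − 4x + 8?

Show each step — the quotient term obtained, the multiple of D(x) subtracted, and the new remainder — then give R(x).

Step 1: lead(−12x⁷ − 16x⁶ − 40x⁵ + 3x⁴ − 52x³ + 36x² − 34x + 71) ÷ lead(D) = −12x⁷ ÷ −3x³ = 4x⁴. Subtract (4x⁴)·D = −12x⁷ − 16x⁶ − 16x⁵ + 32x⁴. Remainder: −24x⁵ − 29x⁴ − 52x³ + 36x² − 34x + 71.
Step 2: lead(−24x⁵ − 29x⁴ − 52x³ + 36x² − 34x + 71) ÷ lead(D) = −24x⁵ ÷ −3x³ = 8x². Subtract (8x²)·D = −24x⁵ − 32x⁴ − 32x³ + 64x². Remainder: 3x⁴ − 20x³ − 28x² − 34x + 71.
Step 3: lead(3x⁴ − 20x³ − 28x² − 34x + 71) ÷ lead(D) = 3x⁴ ÷ −3x³ = −x. Subtract (−x)·D = 3x⁴ + 4x³ + 4x² − 8x. Remainder: −24x³ − 32x² − 26x + 71.
Step 4: lead(−24x³ − 32x² − 26x + 71) ÷ lead(D) = −24x³ ÷ −3x³ = 8. Subtract (8)·D = −24x³ − 32x² − 32x + 64. Remainder: 6x + 7.

R(x) = 6x + 7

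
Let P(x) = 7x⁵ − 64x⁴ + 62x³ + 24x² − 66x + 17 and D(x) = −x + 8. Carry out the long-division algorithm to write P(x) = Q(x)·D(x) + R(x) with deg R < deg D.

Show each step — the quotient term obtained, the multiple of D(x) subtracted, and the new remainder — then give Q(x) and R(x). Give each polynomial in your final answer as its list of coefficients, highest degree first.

Step 1: lead(7x⁵ − 64x⁴ + 62x³ + 24x² − 66x + 17) ÷ lead(D) = 7x⁵ ÷ −x = −7x⁴. Subtract (−7x⁴)·D = 7x⁵ − 56x⁴. Remainder: −8x⁴ + 62x³ + 24x² − 66x + 17.
Step 2: lead(−8x⁴ + 62x³ + 24x² − 66x + 17) ÷ lead(D) = −8x⁴ ÷ −x = 8x³. Subtract (8x³)·D = −8x⁴ + 64x³. Remainder: −2x³ + 24x² − 66x + 17.
Step 3: lead(−2x³ + 24x² − 66x + 17) ÷ lead(D) = −2x³ ÷ −x = 2x². Subtract (2x²)·D = −2x³ + 16x². Remainder: 8x² − 66x + 17.
Step 4: lead(8x² − 66x + 17) ÷ lead(D) = 8x² ÷ −x = −8x. Subtract (−8x)·D = 8x² − 64x. Remainder: −2x + 17.
Step 5: lead(−2x + 17) ÷ lead(D) = −2x ÷ −x = 2. Subtract (2)·D = −2x + 16. Remainder: 1.

Q = [-7, 8, 2, -8, 2]; R = [1]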